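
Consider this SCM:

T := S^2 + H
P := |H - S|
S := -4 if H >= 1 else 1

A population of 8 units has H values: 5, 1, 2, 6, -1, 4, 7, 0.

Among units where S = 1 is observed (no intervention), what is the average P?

1.5

Observing S=1 restricts to units where S's equation naturally yields 1: H ∈ {-1, 0}. In that subpopulation P = 2, 1, mean 1.5.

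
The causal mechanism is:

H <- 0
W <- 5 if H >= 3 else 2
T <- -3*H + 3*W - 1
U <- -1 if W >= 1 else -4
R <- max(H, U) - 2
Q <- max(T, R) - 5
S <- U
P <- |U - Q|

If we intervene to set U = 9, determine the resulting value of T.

5

Under do(U=9), the mechanism U <- -1 if W >= 1 else -4 is discarded; U is fixed at 9.
Since T is not a descendant of the intervened variable, it is unaffected.
W = 5 if H >= 3 else 2  [with H=0]  = 2
T = -3*H + 3*W - 1  [with H=0, W=2]  = 5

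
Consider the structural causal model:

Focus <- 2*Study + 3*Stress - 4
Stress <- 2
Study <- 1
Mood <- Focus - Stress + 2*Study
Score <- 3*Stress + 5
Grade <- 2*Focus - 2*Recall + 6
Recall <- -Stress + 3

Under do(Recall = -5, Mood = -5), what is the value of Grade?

Setting Recall = -5, Mood = -5 by intervention discards those variables' equations.
Focus = 2*Study + 3*Stress - 4  [with Study=1, Stress=2]  = 4
Grade = 2*Focus - 2*Recall + 6  [with Focus=4, Recall=-5]  = 24

24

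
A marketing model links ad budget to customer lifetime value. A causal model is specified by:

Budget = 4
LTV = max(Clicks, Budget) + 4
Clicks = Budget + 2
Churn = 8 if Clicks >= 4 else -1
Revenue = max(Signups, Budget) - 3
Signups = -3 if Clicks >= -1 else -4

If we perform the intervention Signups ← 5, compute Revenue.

2

do(Signups=5) replaces the equation Signups = -3 if Clicks >= -1 else -4 with the constant Signups = 5.
Revenue = max(Signups, Budget) - 3  [with Signups=5, Budget=4]  = 2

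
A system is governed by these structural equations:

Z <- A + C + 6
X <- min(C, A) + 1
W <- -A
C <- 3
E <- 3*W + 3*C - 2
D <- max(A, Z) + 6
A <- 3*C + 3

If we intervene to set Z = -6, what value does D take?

18

The intervention breaks the incoming arrows to Z: Z <- A + C + 6 no longer applies, and Z = -6.
A = 3*C + 3  [with C=3]  = 12
D = max(A, Z) + 6  [with A=12, Z=-6]  = 18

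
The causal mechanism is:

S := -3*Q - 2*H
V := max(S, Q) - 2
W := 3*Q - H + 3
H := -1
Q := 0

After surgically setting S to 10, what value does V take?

Intervening sets S = 10 and removes its equation (S := -3*Q - 2*H).
V = max(S, Q) - 2  [with S=10, Q=0]  = 8

8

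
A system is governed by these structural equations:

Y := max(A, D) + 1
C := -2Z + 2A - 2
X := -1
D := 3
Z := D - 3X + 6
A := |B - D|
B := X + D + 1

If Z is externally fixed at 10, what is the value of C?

Intervening sets Z = 10 and removes its equation (Z := D - 3X + 6).
B = X + D + 1  [with X=-1, D=3]  = 3
A = |B - D|  [with B=3, D=3]  = 0
C = -2Z + 2A - 2  [with Z=10, A=0]  = -22

-22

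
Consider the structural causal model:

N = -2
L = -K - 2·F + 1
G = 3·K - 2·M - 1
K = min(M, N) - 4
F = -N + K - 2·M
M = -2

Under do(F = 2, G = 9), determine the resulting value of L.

3

The joint intervention fixes F = 2, G = 9, removing each variable's own equation.
K = min(M, N) - 4  [with M=-2, N=-2]  = -6
L = -K - 2·F + 1  [with K=-6, F=2]  = 3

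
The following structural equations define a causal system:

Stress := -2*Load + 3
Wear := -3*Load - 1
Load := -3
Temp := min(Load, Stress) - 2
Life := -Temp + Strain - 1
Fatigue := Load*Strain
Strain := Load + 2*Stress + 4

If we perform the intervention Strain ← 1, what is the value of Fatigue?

-3

The intervention breaks the incoming arrows to Strain: Strain := Load + 2*Stress + 4 no longer applies, and Strain = 1.
Fatigue = Load*Strain  [with Load=-3, Strain=1]  = -3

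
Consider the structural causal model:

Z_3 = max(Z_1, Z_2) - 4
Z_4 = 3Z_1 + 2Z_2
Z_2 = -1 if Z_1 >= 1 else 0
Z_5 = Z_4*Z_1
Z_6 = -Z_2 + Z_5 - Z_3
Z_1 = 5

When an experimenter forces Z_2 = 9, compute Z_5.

do(Z_2=9) replaces the equation Z_2 = -1 if Z_1 >= 1 else 0 with the constant Z_2 = 9.
Z_4 = 3Z_1 + 2Z_2  [with Z_1=5, Z_2=9]  = 33
Z_5 = Z_4*Z_1  [with Z_4=33, Z_1=5]  = 165

165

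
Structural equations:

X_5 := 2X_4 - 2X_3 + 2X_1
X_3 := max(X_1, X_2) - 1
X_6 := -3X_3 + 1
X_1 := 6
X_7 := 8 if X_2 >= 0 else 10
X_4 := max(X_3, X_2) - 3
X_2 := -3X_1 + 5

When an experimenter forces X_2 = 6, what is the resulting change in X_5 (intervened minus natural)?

do(X_2=6) replaces the equation X_2 := -3X_1 + 5 with the constant X_2 = 6.
X_3 = max(X_1, X_2) - 1  [with X_1=6, X_2=6]  = 5
X_4 = max(X_3, X_2) - 3  [with X_3=5, X_2=6]  = 3
X_5 = 2X_4 - 2X_3 + 2X_1  [with X_4=3, X_3=5, X_1=6]  = 8
Without intervention: X_2 = -3X_1 + 5  [with X_1=6]  = -13; X_3 = max(X_1, X_2) - 1  [with X_1=6, X_2=-13]  = 5; X_4 = max(X_3, X_2) - 3  [with X_3=5, X_2=-13]  = 2; X_5 = 2X_4 - 2X_3 + 2X_1  [with X_4=2, X_3=5, X_1=6]  = 6.
Change = 8 − 6 = 2.

2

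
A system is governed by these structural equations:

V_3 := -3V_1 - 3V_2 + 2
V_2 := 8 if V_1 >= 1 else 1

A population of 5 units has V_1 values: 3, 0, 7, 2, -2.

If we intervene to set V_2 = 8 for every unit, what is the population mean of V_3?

do(V_2=8) breaks V_2's dependence on V_1. With V_2=8 fixed, V_3 across the units is -31, -22, -43, -28, -16, mean -28.

-28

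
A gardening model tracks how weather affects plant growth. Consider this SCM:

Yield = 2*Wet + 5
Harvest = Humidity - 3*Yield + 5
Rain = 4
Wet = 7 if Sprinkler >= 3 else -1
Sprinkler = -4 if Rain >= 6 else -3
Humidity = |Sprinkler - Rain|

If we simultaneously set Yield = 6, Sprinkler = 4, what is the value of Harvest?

The joint intervention fixes Yield = 6, Sprinkler = 4, removing each variable's own equation.
Humidity = |Sprinkler - Rain|  [with Sprinkler=4, Rain=4]  = 0
Harvest = Humidity - 3*Yield + 5  [with Humidity=0, Yield=6]  = -13

-13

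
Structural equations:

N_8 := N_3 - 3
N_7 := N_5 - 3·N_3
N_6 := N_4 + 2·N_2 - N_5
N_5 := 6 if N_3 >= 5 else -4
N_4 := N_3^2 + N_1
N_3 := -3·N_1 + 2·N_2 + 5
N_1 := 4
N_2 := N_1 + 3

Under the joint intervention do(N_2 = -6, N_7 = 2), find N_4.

365

Under do(N_2 = -6, N_7 = 2), each intervened variable's structural equation is replaced by its fixed value.
N_3 = -3·N_1 + 2·N_2 + 5  [with N_1=4, N_2=-6]  = -19
N_4 = N_3^2 + N_1  [with N_3=-19, N_1=4]  = 365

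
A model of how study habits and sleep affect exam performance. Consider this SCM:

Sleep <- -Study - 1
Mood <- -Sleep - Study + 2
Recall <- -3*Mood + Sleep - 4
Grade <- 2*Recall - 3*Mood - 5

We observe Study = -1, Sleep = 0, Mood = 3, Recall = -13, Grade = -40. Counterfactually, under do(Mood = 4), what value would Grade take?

do(Mood=4) replaces the equation Mood <- -Sleep - Study + 2 with the constant Mood = 4.
Sleep = -Study - 1  [with Study=-1]  = 0
Recall = -3*Mood + Sleep - 4  [with Mood=4, Sleep=0]  = -16
Grade = 2*Recall - 3*Mood - 5  [with Recall=-16, Mood=4]  = -49

-49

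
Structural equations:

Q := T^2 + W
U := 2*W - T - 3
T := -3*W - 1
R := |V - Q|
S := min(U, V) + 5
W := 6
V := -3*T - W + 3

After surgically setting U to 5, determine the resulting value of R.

313

The intervention breaks the incoming arrows to U: U := 2*W - T - 3 no longer applies, and U = 5.
No directed path runs from U to R, so R keeps its natural value.
T = -3*W - 1  [with W=6]  = -19
Q = T^2 + W  [with T=-19, W=6]  = 367
V = -3*T - W + 3  [with T=-19, W=6]  = 54
R = |V - Q|  [with V=54, Q=367]  = 313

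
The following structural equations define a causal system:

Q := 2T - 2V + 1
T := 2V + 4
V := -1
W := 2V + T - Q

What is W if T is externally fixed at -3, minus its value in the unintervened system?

5

Under do(T=-3), the mechanism T := 2V + 4 is discarded; T is fixed at -3.
Q = 2T - 2V + 1  [with T=-3, V=-1]  = -3
W = 2V + T - Q  [with V=-1, T=-3, Q=-3]  = -2
Without intervention: T = 2V + 4  [with V=-1]  = 2; Q = 2T - 2V + 1  [with T=2, V=-1]  = 7; W = 2V + T - Q  [with V=-1, T=2, Q=7]  = -7.
Change = -2 − (-7) = 5.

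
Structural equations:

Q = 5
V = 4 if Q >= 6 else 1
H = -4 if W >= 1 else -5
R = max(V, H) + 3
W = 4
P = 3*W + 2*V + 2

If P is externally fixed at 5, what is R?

4

do(P=5) replaces the equation P = 3*W + 2*V + 2 with the constant P = 5.
Since R is not a descendant of the intervened variable, it is unaffected.
V = 4 if Q >= 6 else 1  [with Q=5]  = 1
H = -4 if W >= 1 else -5  [with W=4]  = -4
R = max(V, H) + 3  [with V=1, H=-4]  = 4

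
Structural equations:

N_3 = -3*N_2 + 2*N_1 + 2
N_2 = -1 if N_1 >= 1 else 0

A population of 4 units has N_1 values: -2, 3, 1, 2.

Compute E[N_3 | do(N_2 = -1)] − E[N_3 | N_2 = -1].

do(N_2=-1) breaks N_2's dependence on N_1. With N_2=-1 fixed, N_3 across the units is 1, 11, 7, 9, mean 7.
Conditioning on N_2=-1 selects the 3 unit(s) with N_1 ∈ {3, 1, 2}. Their N_3 values: 11, 7, 9. Mean = 9.
Difference = 7 − 9 = -2.

-2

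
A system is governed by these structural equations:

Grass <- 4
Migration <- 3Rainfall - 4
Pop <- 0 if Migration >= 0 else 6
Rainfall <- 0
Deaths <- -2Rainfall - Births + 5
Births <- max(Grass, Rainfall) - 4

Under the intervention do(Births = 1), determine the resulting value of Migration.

do(Births=1) replaces the equation Births <- max(Grass, Rainfall) - 4 with the constant Births = 1.
Migration is not downstream of the intervention, so its value is determined by the original equations.
Migration = 3Rainfall - 4  [with Rainfall=0]  = -4

-4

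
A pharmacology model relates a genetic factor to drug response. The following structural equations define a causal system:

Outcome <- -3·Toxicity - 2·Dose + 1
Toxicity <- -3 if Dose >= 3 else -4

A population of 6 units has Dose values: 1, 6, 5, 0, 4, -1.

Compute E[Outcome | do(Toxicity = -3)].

The intervention sets Toxicity=-3 in all 6 units regardless of Dose. Recomputing Outcome per unit gives 8, -2, 0, 10, 2, 12; average 5.

5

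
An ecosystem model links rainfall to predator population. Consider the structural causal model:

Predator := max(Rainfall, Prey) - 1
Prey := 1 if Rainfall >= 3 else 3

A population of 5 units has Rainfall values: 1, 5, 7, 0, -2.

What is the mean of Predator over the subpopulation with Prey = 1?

5

Conditioning on Prey=1 selects the 2 unit(s) with Rainfall ∈ {5, 7}. Their Predator values: 4, 6. Mean = 5.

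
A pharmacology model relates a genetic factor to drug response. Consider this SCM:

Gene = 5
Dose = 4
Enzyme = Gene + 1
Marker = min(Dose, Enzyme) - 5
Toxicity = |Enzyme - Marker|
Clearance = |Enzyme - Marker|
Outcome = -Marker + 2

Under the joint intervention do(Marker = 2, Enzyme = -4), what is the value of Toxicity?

The joint intervention fixes Marker = 2, Enzyme = -4, removing each variable's own equation.
Toxicity = |Enzyme - Marker|  [with Enzyme=-4, Marker=2]  = 6

6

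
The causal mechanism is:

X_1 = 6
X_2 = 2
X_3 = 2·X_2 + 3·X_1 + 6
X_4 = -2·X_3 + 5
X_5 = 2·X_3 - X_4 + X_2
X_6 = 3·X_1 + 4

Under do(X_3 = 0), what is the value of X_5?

-3

do(X_3=0) replaces the equation X_3 = 2·X_2 + 3·X_1 + 6 with the constant X_3 = 0.
X_4 = -2·X_3 + 5  [with X_3=0]  = 5
X_5 = 2·X_3 - X_4 + X_2  [with X_3=0, X_4=5, X_2=2]  = -3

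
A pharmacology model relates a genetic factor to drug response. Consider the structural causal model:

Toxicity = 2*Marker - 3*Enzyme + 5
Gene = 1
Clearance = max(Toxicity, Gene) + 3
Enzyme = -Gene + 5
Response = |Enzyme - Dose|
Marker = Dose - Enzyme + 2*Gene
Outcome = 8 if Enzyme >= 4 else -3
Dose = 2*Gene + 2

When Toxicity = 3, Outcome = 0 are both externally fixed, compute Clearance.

Under do(Toxicity = 3, Outcome = 0), each intervened variable's structural equation is replaced by its fixed value.
Clearance = max(Toxicity, Gene) + 3  [with Toxicity=3, Gene=1]  = 6

6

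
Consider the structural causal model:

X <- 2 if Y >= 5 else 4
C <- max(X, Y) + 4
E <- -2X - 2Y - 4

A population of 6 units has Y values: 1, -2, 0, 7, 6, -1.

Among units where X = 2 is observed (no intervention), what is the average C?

10.5

E[C|X=2] averages over only the 2 units with X=2 (Y = 7, 6): C = 11, 10, mean 10.5.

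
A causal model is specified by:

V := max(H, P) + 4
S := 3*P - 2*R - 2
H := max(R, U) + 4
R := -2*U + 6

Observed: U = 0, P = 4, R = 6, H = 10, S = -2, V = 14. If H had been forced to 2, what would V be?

8

Under do(H=2), the mechanism H := max(R, U) + 4 is discarded; H is fixed at 2.
V = max(H, P) + 4  [with H=2, P=4]  = 8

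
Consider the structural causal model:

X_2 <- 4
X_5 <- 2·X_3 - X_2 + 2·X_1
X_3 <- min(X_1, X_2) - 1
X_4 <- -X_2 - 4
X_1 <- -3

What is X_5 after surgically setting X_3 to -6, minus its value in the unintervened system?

do(X_3=-6) replaces the equation X_3 <- min(X_1, X_2) - 1 with the constant X_3 = -6.
X_5 = 2·X_3 - X_2 + 2·X_1  [with X_3=-6, X_2=4, X_1=-3]  = -22
Without intervention: X_3 = min(X_1, X_2) - 1  [with X_1=-3, X_2=4]  = -4; X_5 = 2·X_3 - X_2 + 2·X_1  [with X_3=-4, X_2=4, X_1=-3]  = -18.
Change = -22 − (-18) = -4.

-4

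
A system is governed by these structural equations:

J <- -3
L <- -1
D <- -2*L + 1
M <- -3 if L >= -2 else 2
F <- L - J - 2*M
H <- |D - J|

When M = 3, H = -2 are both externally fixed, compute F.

Setting M = 3, H = -2 by intervention discards those variables' equations.
F = L - J - 2*M  [with L=-1, J=-3, M=3]  = -4

-4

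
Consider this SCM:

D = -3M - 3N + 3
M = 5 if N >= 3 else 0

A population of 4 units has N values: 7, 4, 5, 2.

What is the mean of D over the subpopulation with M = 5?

-28

Conditioning on M=5 selects the 3 unit(s) with N ∈ {7, 4, 5}. Their D values: -33, -24, -27. Mean = -28.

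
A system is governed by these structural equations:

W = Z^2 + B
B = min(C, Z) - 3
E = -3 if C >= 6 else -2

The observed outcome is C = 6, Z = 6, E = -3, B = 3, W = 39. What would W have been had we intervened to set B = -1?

35

Intervening sets B = -1 and removes its equation (B = min(C, Z) - 3).
W = Z^2 + B  [with Z=6, B=-1]  = 35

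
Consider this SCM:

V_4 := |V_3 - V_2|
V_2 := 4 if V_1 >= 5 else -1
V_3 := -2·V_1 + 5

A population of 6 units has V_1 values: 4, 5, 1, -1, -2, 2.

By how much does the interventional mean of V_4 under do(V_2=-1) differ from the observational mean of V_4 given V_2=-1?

-0.2

The intervention sets V_2=-1 in all 6 units regardless of V_1. Recomputing V_4 per unit gives 2, 4, 4, 8, 10, 2; average 5.
Observing V_2=-1 restricts to units where V_2's equation naturally yields -1: V_1 ∈ {4, 1, -1, -2, 2}. In that subpopulation V_4 = 2, 4, 8, 10, 2, mean 5.2.
Difference = 5 − 5.2 = -0.2.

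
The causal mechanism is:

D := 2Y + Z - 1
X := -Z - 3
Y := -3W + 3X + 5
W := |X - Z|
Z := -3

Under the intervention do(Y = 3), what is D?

Intervening sets Y = 3 and removes its equation (Y := -3W + 3X + 5).
D = 2Y + Z - 1  [with Y=3, Z=-3]  = 2

2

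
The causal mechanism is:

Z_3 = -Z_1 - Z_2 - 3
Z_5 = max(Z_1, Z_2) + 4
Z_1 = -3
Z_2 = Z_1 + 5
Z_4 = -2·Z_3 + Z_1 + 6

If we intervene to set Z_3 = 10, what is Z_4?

-17

The intervention breaks the incoming arrows to Z_3: Z_3 = -Z_1 - Z_2 - 3 no longer applies, and Z_3 = 10.
Z_4 = -2·Z_3 + Z_1 + 6  [with Z_3=10, Z_1=-3]  = -17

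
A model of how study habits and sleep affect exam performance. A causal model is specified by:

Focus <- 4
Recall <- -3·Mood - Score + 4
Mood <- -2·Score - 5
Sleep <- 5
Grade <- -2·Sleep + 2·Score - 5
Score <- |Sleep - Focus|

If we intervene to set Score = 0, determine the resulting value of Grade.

-15

The intervention breaks the incoming arrows to Score: Score <- |Sleep - Focus| no longer applies, and Score = 0.
Grade = -2·Sleep + 2·Score - 5  [with Sleep=5, Score=0]  = -15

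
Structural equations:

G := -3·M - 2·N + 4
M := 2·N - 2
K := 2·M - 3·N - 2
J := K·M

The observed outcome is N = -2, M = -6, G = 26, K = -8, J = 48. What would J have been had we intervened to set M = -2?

0

do(M=-2) replaces the equation M := 2·N - 2 with the constant M = -2.
K = 2·M - 3·N - 2  [with M=-2, N=-2]  = 0
J = K·M  [with K=0, M=-2]  = 0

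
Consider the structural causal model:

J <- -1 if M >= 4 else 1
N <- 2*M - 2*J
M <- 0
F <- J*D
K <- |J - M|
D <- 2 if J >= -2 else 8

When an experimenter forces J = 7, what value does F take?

Under do(J=7), the mechanism J <- -1 if M >= 4 else 1 is discarded; J is fixed at 7.
D = 2 if J >= -2 else 8  [with J=7]  = 2
F = J*D  [with J=7, D=2]  = 14

14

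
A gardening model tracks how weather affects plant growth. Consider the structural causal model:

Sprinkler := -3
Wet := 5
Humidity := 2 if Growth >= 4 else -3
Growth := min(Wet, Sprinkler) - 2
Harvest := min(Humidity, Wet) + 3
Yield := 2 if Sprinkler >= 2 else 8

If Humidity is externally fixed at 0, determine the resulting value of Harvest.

3

Under do(Humidity=0), the mechanism Humidity := 2 if Growth >= 4 else -3 is discarded; Humidity is fixed at 0.
Harvest = min(Humidity, Wet) + 3  [with Humidity=0, Wet=5]  = 3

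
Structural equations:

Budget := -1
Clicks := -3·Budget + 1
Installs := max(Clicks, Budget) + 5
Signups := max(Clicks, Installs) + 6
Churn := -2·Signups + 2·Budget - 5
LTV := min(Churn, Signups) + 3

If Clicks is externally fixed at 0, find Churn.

do(Clicks=0) replaces the equation Clicks := -3·Budget + 1 with the constant Clicks = 0.
Installs = max(Clicks, Budget) + 5  [with Clicks=0, Budget=-1]  = 5
Signups = max(Clicks, Installs) + 6  [with Clicks=0, Installs=5]  = 11
Churn = -2·Signups + 2·Budget - 5  [with Signups=11, Budget=-1]  = -29

-29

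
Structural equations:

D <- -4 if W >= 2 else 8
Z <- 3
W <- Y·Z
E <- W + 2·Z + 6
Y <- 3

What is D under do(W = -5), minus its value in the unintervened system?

12

do(W=-5) replaces the equation W <- Y·Z with the constant W = -5.
D = -4 if W >= 2 else 8  [with W=-5]  = 8
Without intervention: W = Y·Z  [with Y=3, Z=3]  = 9; D = -4 if W >= 2 else 8  [with W=9]  = -4.
Change = 8 − (-4) = 12.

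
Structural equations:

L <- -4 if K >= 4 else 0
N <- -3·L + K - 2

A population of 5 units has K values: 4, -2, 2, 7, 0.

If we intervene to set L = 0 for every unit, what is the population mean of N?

do(L=0) breaks L's dependence on K. With L=0 fixed, N across the units is 2, -4, 0, 5, -2, mean 0.2.

0.2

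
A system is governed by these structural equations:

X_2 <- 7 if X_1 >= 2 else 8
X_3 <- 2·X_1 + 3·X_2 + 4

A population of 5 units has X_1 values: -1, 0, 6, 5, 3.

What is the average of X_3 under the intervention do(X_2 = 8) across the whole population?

do(X_2=8) breaks X_2's dependence on X_1. With X_2=8 fixed, X_3 across the units is 26, 28, 40, 38, 34, mean 33.2.

33.2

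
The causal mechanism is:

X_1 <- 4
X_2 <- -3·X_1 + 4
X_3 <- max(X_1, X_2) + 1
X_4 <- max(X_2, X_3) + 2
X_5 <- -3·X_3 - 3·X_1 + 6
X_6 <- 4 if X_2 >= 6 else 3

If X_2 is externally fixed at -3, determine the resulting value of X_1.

Under do(X_2=-3), the mechanism X_2 <- -3·X_1 + 4 is discarded; X_2 is fixed at -3.
X_1 is not downstream of the intervention, so its value is determined by the original equations.

4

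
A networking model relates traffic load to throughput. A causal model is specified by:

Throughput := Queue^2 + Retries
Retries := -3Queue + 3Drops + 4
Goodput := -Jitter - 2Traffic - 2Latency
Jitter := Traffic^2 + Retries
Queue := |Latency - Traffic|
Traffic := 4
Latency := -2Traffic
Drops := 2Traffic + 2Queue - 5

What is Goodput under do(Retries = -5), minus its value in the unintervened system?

do(Retries=-5) replaces the equation Retries := -3Queue + 3Drops + 4 with the constant Retries = -5.
Latency = -2Traffic  [with Traffic=4]  = -8
Jitter = Traffic^2 + Retries  [with Traffic=4, Retries=-5]  = 11
Goodput = -Jitter - 2Traffic - 2Latency  [with Jitter=11, Traffic=4, Latency=-8]  = -3
Without intervention: Latency = -2Traffic  [with Traffic=4]  = -8; Queue = |Latency - Traffic|  [with Latency=-8, Traffic=4]  = 12; Drops = 2Traffic + 2Queue - 5  [with Traffic=4, Queue=12]  = 27; Retries = -3Queue + 3Drops + 4  [with Queue=12, Drops=27]  = 49; Jitter = Traffic^2 + Retries  [with Traffic=4, Retries=49]  = 65; Goodput = -Jitter - 2Traffic - 2Latency  [with Jitter=65, Traffic=4, Latency=-8]  = -57.
Change = -3 − (-57) = 54.

54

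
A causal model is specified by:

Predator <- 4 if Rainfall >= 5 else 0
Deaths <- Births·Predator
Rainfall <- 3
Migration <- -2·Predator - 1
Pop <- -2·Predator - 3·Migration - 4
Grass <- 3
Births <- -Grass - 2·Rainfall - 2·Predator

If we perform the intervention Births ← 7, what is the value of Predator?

0

Under do(Births=7), the mechanism Births <- -Grass - 2·Rainfall - 2·Predator is discarded; Births is fixed at 7.
Since Predator is not a descendant of the intervened variable, it is unaffected.
Predator = 4 if Rainfall >= 5 else 0  [with Rainfall=3]  = 0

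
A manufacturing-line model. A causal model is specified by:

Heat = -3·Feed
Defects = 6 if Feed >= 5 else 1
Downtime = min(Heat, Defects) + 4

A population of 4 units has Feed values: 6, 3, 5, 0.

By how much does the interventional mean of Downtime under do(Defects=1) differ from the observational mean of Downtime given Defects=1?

do(Defects=1) breaks Defects's dependence on Feed. With Defects=1 fixed, Downtime across the units is -14, -5, -11, 4, mean -6.5.
Observing Defects=1 restricts to units where Defects's equation naturally yields 1: Feed ∈ {3, 0}. In that subpopulation Downtime = -5, 4, mean -0.5.
Difference = -6.5 − (-0.5) = -6.

-6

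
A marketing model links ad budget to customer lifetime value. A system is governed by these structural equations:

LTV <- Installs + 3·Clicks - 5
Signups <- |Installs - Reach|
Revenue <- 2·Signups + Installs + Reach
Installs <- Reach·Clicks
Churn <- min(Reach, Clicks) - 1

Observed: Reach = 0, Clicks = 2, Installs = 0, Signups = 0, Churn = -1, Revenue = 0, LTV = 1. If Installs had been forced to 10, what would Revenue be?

The intervention breaks the incoming arrows to Installs: Installs <- Reach·Clicks no longer applies, and Installs = 10.
Signups = |Installs - Reach|  [with Installs=10, Reach=0]  = 10
Revenue = 2·Signups + Installs + Reach  [with Signups=10, Installs=10, Reach=0]  = 30

30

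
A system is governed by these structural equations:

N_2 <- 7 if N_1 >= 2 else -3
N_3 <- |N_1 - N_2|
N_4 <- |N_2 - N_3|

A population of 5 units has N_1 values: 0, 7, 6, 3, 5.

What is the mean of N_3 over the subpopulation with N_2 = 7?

1.75

Conditioning on N_2=7 selects the 4 unit(s) with N_1 ∈ {7, 6, 3, 5}. Their N_3 values: 0, 1, 4, 2. Mean = 1.75.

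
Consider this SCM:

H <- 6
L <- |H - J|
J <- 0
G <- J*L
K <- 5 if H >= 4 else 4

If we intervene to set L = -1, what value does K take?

5

do(L=-1) replaces the equation L <- |H - J| with the constant L = -1.
K is not downstream of the intervention, so its value is determined by the original equations.
K = 5 if H >= 4 else 4  [with H=6]  = 5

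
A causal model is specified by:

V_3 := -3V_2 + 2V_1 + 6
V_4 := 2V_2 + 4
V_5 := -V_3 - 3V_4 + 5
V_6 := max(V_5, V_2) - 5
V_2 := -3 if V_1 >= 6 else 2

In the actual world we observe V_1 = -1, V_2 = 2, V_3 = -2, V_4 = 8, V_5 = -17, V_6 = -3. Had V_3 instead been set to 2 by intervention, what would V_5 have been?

-21

do(V_3=2) replaces the equation V_3 := -3V_2 + 2V_1 + 6 with the constant V_3 = 2.
V_2 = -3 if V_1 >= 6 else 2  [with V_1=-1]  = 2
V_4 = 2V_2 + 4  [with V_2=2]  = 8
V_5 = -V_3 - 3V_4 + 5  [with V_3=2, V_4=8]  = -21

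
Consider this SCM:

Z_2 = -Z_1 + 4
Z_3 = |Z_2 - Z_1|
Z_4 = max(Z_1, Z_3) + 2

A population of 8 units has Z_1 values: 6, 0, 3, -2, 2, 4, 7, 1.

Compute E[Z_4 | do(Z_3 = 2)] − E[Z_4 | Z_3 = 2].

Every unit gets Z_3=2 under the intervention. Z_4 values become 8, 4, 5, 4, 4, 6, 9, 4; E[Z_4|do(Z_3=2)] = 5.5.
Observing Z_3=2 restricts to units where Z_3's equation naturally yields 2: Z_1 ∈ {3, 1}. In that subpopulation Z_4 = 5, 4, mean 4.5.
Difference = 5.5 − 4.5 = 1.

1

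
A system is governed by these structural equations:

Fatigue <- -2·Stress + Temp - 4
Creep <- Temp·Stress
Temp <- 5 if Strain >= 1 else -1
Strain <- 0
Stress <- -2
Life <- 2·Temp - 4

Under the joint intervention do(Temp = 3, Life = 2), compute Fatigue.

3

The joint intervention fixes Temp = 3, Life = 2, removing each variable's own equation.
Fatigue = -2·Stress + Temp - 4  [with Stress=-2, Temp=3]  = 3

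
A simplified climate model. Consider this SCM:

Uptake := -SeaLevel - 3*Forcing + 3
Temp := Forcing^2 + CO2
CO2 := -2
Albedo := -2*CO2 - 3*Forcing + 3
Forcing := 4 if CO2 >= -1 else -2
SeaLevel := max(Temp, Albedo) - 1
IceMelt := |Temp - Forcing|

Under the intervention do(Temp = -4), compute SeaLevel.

12

The intervention breaks the incoming arrows to Temp: Temp := Forcing^2 + CO2 no longer applies, and Temp = -4.
Forcing = 4 if CO2 >= -1 else -2  [with CO2=-2]  = -2
Albedo = -2*CO2 - 3*Forcing + 3  [with CO2=-2, Forcing=-2]  = 13
SeaLevel = max(Temp, Albedo) - 1  [with Temp=-4, Albedo=13]  = 12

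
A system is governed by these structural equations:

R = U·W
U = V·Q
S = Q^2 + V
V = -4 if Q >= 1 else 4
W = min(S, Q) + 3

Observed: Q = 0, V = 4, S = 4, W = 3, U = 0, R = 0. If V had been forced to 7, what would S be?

The intervention breaks the incoming arrows to V: V = -4 if Q >= 1 else 4 no longer applies, and V = 7.
S = Q^2 + V  [with Q=0, V=7]  = 7

7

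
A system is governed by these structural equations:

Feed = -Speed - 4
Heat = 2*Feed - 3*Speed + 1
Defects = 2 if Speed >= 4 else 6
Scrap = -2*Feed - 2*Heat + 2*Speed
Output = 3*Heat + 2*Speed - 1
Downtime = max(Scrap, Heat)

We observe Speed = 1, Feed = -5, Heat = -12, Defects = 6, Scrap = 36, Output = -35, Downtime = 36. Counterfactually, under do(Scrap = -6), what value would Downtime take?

Under do(Scrap=-6), the mechanism Scrap = -2*Feed - 2*Heat + 2*Speed is discarded; Scrap is fixed at -6.
Feed = -Speed - 4  [with Speed=1]  = -5
Heat = 2*Feed - 3*Speed + 1  [with Feed=-5, Speed=1]  = -12
Downtime = max(Scrap, Heat)  [with Scrap=-6, Heat=-12]  = -6

-6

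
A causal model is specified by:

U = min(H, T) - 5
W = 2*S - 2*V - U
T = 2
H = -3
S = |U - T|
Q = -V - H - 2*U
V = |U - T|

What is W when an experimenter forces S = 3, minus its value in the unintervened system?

The intervention breaks the incoming arrows to S: S = |U - T| no longer applies, and S = 3.
U = min(H, T) - 5  [with H=-3, T=2]  = -8
V = |U - T|  [with U=-8, T=2]  = 10
W = 2*S - 2*V - U  [with S=3, V=10, U=-8]  = -6
Without intervention: U = min(H, T) - 5  [with H=-3, T=2]  = -8; S = |U - T|  [with U=-8, T=2]  = 10; V = |U - T|  [with U=-8, T=2]  = 10; W = 2*S - 2*V - U  [with S=10, V=10, U=-8]  = 8.
Change = -6 − 8 = -14.

-14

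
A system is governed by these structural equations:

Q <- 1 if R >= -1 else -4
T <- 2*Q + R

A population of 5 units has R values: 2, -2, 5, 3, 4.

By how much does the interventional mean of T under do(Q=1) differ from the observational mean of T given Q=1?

-1.1

do(Q=1) breaks Q's dependence on R. With Q=1 fixed, T across the units is 4, 0, 7, 5, 6, mean 4.4.
Conditioning on Q=1 selects the 4 unit(s) with R ∈ {2, 5, 3, 4}. Their T values: 4, 7, 5, 6. Mean = 5.5.
Difference = 4.4 − 5.5 = -1.1.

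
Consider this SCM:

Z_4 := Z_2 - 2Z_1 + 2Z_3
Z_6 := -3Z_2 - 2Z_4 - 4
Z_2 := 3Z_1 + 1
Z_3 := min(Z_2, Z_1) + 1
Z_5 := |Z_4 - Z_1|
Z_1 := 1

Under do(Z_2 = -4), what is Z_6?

Under do(Z_2=-4), the mechanism Z_2 := 3Z_1 + 1 is discarded; Z_2 is fixed at -4.
Z_3 = min(Z_2, Z_1) + 1  [with Z_2=-4, Z_1=1]  = -3
Z_4 = Z_2 - 2Z_1 + 2Z_3  [with Z_2=-4, Z_1=1, Z_3=-3]  = -12
Z_6 = -3Z_2 - 2Z_4 - 4  [with Z_2=-4, Z_4=-12]  = 32

32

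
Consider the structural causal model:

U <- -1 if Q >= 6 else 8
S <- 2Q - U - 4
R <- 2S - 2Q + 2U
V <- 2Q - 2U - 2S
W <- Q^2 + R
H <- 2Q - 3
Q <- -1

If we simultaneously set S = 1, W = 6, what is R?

Setting S = 1, W = 6 by intervention discards those variables' equations.
U = -1 if Q >= 6 else 8  [with Q=-1]  = 8
R = 2S - 2Q + 2U  [with S=1, Q=-1, U=8]  = 20

20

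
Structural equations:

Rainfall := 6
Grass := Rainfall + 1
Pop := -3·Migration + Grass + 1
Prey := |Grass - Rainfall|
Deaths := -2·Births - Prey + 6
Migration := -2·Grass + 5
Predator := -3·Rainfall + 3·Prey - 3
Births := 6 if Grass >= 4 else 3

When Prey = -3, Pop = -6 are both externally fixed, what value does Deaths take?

Under do(Prey = -3, Pop = -6), each intervened variable's structural equation is replaced by its fixed value.
Grass = Rainfall + 1  [with Rainfall=6]  = 7
Births = 6 if Grass >= 4 else 3  [with Grass=7]  = 6
Deaths = -2·Births - Prey + 6  [with Births=6, Prey=-3]  = -3

-3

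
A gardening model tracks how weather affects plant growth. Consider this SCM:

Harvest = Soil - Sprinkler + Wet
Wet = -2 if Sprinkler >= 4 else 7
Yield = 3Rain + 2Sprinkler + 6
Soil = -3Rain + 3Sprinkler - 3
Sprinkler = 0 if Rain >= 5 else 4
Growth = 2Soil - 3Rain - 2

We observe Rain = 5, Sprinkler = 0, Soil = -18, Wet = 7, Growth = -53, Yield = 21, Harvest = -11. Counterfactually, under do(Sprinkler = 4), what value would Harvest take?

-12

Under do(Sprinkler=4), the mechanism Sprinkler = 0 if Rain >= 5 else 4 is discarded; Sprinkler is fixed at 4.
Soil = -3Rain + 3Sprinkler - 3  [with Rain=5, Sprinkler=4]  = -6
Wet = -2 if Sprinkler >= 4 else 7  [with Sprinkler=4]  = -2
Harvest = Soil - Sprinkler + Wet  [with Soil=-6, Sprinkler=4, Wet=-2]  = -12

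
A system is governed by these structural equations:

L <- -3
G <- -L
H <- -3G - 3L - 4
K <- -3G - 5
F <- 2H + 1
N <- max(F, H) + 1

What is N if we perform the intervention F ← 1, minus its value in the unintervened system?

5

The intervention breaks the incoming arrows to F: F <- 2H + 1 no longer applies, and F = 1.
G = -L  [with L=-3]  = 3
H = -3G - 3L - 4  [with G=3, L=-3]  = -4
N = max(F, H) + 1  [with F=1, H=-4]  = 2
Without intervention: G = -L  [with L=-3]  = 3; H = -3G - 3L - 4  [with G=3, L=-3]  = -4; F = 2H + 1  [with H=-4]  = -7; N = max(F, H) + 1  [with F=-7, H=-4]  = -3.
Change = 2 − (-3) = 5.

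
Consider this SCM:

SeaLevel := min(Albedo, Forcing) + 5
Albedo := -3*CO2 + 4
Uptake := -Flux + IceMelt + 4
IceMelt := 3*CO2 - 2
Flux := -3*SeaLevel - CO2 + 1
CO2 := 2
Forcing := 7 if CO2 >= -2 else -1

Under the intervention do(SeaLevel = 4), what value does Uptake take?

Under do(SeaLevel=4), the mechanism SeaLevel := min(Albedo, Forcing) + 5 is discarded; SeaLevel is fixed at 4.
IceMelt = 3*CO2 - 2  [with CO2=2]  = 4
Flux = -3*SeaLevel - CO2 + 1  [with SeaLevel=4, CO2=2]  = -13
Uptake = -Flux + IceMelt + 4  [with Flux=-13, IceMelt=4]  = 21

21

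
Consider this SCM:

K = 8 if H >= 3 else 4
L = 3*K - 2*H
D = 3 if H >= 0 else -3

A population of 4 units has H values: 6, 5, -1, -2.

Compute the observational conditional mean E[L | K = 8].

Observing K=8 restricts to units where K's equation naturally yields 8: H ∈ {6, 5}. In that subpopulation L = 12, 14, mean 13.

13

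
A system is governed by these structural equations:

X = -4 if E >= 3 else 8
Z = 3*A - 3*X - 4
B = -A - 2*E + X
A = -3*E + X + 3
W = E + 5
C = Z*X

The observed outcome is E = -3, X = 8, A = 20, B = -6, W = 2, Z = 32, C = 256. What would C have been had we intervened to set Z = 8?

64

Intervening sets Z = 8 and removes its equation (Z = 3*A - 3*X - 4).
X = -4 if E >= 3 else 8  [with E=-3]  = 8
C = Z*X  [with Z=8, X=8]  = 64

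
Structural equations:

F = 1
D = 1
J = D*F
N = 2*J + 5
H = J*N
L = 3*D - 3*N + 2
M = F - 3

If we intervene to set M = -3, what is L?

-16

Intervening sets M = -3 and removes its equation (M = F - 3).
Since L is not a descendant of the intervened variable, it is unaffected.
J = D*F  [with D=1, F=1]  = 1
N = 2*J + 5  [with J=1]  = 7
L = 3*D - 3*N + 2  [with D=1, N=7]  = -16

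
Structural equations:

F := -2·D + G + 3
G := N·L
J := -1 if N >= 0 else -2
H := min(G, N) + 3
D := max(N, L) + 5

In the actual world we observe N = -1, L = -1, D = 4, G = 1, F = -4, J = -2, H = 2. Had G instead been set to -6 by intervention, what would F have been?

-11

Intervening sets G = -6 and removes its equation (G := N·L).
D = max(N, L) + 5  [with N=-1, L=-1]  = 4
F = -2·D + G + 3  [with D=4, G=-6]  = -11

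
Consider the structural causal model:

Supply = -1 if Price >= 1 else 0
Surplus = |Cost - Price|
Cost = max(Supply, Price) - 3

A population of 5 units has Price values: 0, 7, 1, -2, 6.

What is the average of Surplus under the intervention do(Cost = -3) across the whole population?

do(Cost=-3) breaks Cost's dependence on Price. With Cost=-3 fixed, Surplus across the units is 3, 10, 4, 1, 9, mean 5.4.

5.4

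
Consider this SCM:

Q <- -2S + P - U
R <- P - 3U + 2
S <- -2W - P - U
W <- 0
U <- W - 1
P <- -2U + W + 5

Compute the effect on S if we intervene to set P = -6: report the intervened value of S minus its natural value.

The intervention breaks the incoming arrows to P: P <- -2U + W + 5 no longer applies, and P = -6.
U = W - 1  [with W=0]  = -1
S = -2W - P - U  [with W=0, P=-6, U=-1]  = 7
Without intervention: U = W - 1  [with W=0]  = -1; P = -2U + W + 5  [with U=-1, W=0]  = 7; S = -2W - P - U  [with W=0, P=7, U=-1]  = -6.
Change = 7 − (-6) = 13.

13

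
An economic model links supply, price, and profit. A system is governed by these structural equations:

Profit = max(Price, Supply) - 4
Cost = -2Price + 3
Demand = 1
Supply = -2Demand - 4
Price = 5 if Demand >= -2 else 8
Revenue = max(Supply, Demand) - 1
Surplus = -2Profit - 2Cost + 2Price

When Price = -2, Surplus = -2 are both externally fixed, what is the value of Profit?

Under do(Price = -2, Surplus = -2), each intervened variable's structural equation is replaced by its fixed value.
Supply = -2Demand - 4  [with Demand=1]  = -6
Profit = max(Price, Supply) - 4  [with Price=-2, Supply=-6]  = -6

-6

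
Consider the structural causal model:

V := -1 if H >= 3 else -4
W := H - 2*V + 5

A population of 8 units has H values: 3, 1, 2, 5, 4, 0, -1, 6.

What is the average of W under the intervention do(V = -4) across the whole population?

15.5

do(V=-4) breaks V's dependence on H. With V=-4 fixed, W across the units is 16, 14, 15, 18, 17, 13, 12, 19, mean 15.5.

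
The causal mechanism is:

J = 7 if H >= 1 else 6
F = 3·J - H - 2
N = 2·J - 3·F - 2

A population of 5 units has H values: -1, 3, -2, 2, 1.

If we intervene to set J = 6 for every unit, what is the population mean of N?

-36.2

do(J=6) breaks J's dependence on H. With J=6 fixed, N across the units is -41, -29, -44, -32, -35, mean -36.2.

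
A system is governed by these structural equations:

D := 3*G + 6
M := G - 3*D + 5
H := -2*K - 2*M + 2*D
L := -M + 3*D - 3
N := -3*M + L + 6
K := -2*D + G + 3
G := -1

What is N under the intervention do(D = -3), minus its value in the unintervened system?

Under do(D=-3), the mechanism D := 3*G + 6 is discarded; D is fixed at -3.
M = G - 3*D + 5  [with G=-1, D=-3]  = 13
L = -M + 3*D - 3  [with M=13, D=-3]  = -25
N = -3*M + L + 6  [with M=13, L=-25]  = -58
Without intervention: D = 3*G + 6  [with G=-1]  = 3; M = G - 3*D + 5  [with G=-1, D=3]  = -5; L = -M + 3*D - 3  [with M=-5, D=3]  = 11; N = -3*M + L + 6  [with M=-5, L=11]  = 32.
Change = -58 − 32 = -90.

-90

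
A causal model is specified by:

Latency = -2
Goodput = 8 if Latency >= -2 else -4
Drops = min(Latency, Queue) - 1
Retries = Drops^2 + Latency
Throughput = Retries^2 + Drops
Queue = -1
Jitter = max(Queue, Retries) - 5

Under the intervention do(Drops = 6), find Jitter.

29

do(Drops=6) replaces the equation Drops = min(Latency, Queue) - 1 with the constant Drops = 6.
Retries = Drops^2 + Latency  [with Drops=6, Latency=-2]  = 34
Jitter = max(Queue, Retries) - 5  [with Queue=-1, Retries=34]  = 29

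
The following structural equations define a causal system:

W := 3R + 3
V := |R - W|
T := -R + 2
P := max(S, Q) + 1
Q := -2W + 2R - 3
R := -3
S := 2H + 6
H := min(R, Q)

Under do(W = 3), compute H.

do(W=3) replaces the equation W := 3R + 3 with the constant W = 3.
Q = -2W + 2R - 3  [with W=3, R=-3]  = -15
H = min(R, Q)  [with R=-3, Q=-15]  = -15

-15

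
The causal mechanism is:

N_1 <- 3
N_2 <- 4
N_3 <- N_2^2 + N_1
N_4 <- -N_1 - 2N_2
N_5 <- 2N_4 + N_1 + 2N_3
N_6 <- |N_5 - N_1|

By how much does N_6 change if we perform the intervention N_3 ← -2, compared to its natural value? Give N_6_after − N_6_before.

10

The intervention breaks the incoming arrows to N_3: N_3 <- N_2^2 + N_1 no longer applies, and N_3 = -2.
N_4 = -N_1 - 2N_2  [with N_1=3, N_2=4]  = -11
N_5 = 2N_4 + N_1 + 2N_3  [with N_4=-11, N_1=3, N_3=-2]  = -23
N_6 = |N_5 - N_1|  [with N_5=-23, N_1=3]  = 26
Without intervention: N_3 = N_2^2 + N_1  [with N_2=4, N_1=3]  = 19; N_4 = -N_1 - 2N_2  [with N_1=3, N_2=4]  = -11; N_5 = 2N_4 + N_1 + 2N_3  [with N_4=-11, N_1=3, N_3=19]  = 19; N_6 = |N_5 - N_1|  [with N_5=19, N_1=3]  = 16.
Change = 26 − 16 = 10.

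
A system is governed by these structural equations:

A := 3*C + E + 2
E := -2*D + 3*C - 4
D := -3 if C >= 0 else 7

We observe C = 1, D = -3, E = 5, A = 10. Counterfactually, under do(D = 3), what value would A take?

Under do(D=3), the mechanism D := -3 if C >= 0 else 7 is discarded; D is fixed at 3.
E = -2*D + 3*C - 4  [with D=3, C=1]  = -7
A = 3*C + E + 2  [with C=1, E=-7]  = -2

-2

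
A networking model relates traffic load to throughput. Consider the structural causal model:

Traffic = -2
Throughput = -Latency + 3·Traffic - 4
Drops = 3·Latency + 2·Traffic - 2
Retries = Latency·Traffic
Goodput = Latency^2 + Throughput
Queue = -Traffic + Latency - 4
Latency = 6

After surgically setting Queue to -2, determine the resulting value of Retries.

do(Queue=-2) replaces the equation Queue = -Traffic + Latency - 4 with the constant Queue = -2.
Retries is not downstream of the intervention, so its value is determined by the original equations.
Retries = Latency·Traffic  [with Latency=6, Traffic=-2]  = -12

-12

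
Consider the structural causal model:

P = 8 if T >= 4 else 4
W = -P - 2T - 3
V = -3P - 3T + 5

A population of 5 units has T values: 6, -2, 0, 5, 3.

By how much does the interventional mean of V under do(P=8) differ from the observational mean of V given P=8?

Every unit gets P=8 under the intervention. V values become -37, -13, -19, -34, -28; E[V|do(P=8)] = -26.2.
E[V|P=8] averages over only the 2 units with P=8 (T = 6, 5): V = -37, -34, mean -35.5.
Difference = -26.2 − (-35.5) = 9.3.

9.3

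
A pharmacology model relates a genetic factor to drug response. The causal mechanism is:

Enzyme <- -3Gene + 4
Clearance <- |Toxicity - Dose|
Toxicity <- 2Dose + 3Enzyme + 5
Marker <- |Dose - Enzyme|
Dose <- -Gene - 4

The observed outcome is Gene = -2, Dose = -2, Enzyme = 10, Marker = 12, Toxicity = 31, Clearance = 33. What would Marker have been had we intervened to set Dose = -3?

13

Under do(Dose=-3), the mechanism Dose <- -Gene - 4 is discarded; Dose is fixed at -3.
Enzyme = -3Gene + 4  [with Gene=-2]  = 10
Marker = |Dose - Enzyme|  [with Dose=-3, Enzyme=10]  = 13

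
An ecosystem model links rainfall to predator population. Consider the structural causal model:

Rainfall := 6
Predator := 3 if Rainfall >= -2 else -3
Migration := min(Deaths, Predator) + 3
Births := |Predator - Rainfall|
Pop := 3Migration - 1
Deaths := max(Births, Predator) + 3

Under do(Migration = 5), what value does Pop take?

14

The intervention breaks the incoming arrows to Migration: Migration := min(Deaths, Predator) + 3 no longer applies, and Migration = 5.
Pop = 3Migration - 1  [with Migration=5]  = 14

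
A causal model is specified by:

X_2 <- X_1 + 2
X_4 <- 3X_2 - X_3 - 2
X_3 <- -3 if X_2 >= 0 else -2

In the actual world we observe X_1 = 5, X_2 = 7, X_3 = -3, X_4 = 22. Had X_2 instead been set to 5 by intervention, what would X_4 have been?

Under do(X_2=5), the mechanism X_2 <- X_1 + 2 is discarded; X_2 is fixed at 5.
X_3 = -3 if X_2 >= 0 else -2  [with X_2=5]  = -3
X_4 = 3X_2 - X_3 - 2  [with X_2=5, X_3=-3]  = 16

16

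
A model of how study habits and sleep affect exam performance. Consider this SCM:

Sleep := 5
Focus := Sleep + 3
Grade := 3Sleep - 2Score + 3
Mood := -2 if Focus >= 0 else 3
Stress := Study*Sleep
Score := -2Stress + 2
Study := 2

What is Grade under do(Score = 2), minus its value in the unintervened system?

-40

Under do(Score=2), the mechanism Score := -2Stress + 2 is discarded; Score is fixed at 2.
Grade = 3Sleep - 2Score + 3  [with Sleep=5, Score=2]  = 14
Without intervention: Stress = Study*Sleep  [with Study=2, Sleep=5]  = 10; Score = -2Stress + 2  [with Stress=10]  = -18; Grade = 3Sleep - 2Score + 3  [with Sleep=5, Score=-18]  = 54.
Change = 14 − 54 = -40.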